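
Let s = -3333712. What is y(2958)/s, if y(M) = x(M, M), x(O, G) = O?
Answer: -1479/1666856 ≈ -0.00088730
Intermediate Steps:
y(M) = M
y(2958)/s = 2958/(-3333712) = 2958*(-1/3333712) = -1479/1666856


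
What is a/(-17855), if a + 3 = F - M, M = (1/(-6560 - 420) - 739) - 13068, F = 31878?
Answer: -318860361/124627900 ≈ -2.5585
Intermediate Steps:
M = -96372861/6980 (M = (1/(-6980) - 739) - 13068 = (-1/6980 - 739) - 13068 = -5158221/6980 - 13068 = -96372861/6980 ≈ -13807.)
a = 318860361/6980 (a = -3 + (31878 - 1*(-96372861/6980)) = -3 + (31878 + 96372861/6980) = -3 + 318881301/6980 = 318860361/6980 ≈ 45682.)
a/(-17855) = (318860361/6980)/(-17855) = (318860361/6980)*(-1/17855) = -318860361/124627900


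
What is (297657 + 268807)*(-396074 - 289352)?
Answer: -388269153664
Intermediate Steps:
(297657 + 268807)*(-396074 - 289352) = 566464*(-685426) = -388269153664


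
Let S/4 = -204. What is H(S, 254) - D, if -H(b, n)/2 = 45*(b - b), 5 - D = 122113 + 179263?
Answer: 301371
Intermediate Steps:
S = -816 (S = 4*(-204) = -816)
D = -301371 (D = 5 - (122113 + 179263) = 5 - 1*301376 = 5 - 301376 = -301371)
H(b, n) = 0 (H(b, n) = -90*(b - b) = -90*0 = -2*0 = 0)
H(S, 254) - D = 0 - 1*(-301371) = 0 + 301371 = 301371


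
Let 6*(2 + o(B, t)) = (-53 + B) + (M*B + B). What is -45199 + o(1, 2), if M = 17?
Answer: -135620/3 ≈ -45207.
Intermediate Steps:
o(B, t) = -65/6 + 19*B/6 (o(B, t) = -2 + ((-53 + B) + (17*B + B))/6 = -2 + ((-53 + B) + 18*B)/6 = -2 + (-53 + 19*B)/6 = -2 + (-53/6 + 19*B/6) = -65/6 + 19*B/6)
-45199 + o(1, 2) = -45199 + (-65/6 + (19/6)*1) = -45199 + (-65/6 + 19/6) = -45199 - 23/3 = -135620/3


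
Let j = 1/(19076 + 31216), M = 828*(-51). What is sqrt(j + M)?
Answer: 5*I*sqrt(118674064531)/8382 ≈ 205.49*I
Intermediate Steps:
M = -42228
j = 1/50292 ≈ 1.9884e-5
sqrt(j + M) = sqrt(1/50292 - 42228) = sqrt(-2123730575/50292) = 5*I*sqrt(118674064531)/8382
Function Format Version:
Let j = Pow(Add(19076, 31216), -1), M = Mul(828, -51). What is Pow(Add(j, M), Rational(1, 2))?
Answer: Mul(Rational(5, 8382), I, Pow(118674064531, Rational(1, 2))) ≈ Mul(205.49, I)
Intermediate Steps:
M = -42228
j = Rational(1, 50292) (j = Pow(50292, -1) = Rational(1, 50292) ≈ 1.9884e-5)
Pow(Add(j, M), Rational(1, 2)) = Pow(Add(Rational(1, 50292), -42228), Rational(1, 2)) = Pow(Rational(-2123730575, 50292), Rational(1, 2)) = Mul(Rational(5, 8382), I, Pow(118674064531, Rational(1, 2)))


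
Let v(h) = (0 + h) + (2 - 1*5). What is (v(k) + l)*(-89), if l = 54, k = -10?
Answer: -3649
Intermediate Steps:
v(h) = -3 + h (v(h) = h + (2 - 5) = h - 3 = -3 + h)
(v(k) + l)*(-89) = ((-3 - 10) + 54)*(-89) = (-13 + 54)*(-89) = 41*(-89) = -3649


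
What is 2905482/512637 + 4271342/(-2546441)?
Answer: 1736330180236/435133291639 ≈ 3.9903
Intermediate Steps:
2905482/512637 + 4271342/(-2546441) = 2905482*(1/512637) + 4271342*(-1/2546441) = 968494/170879 - 4271342/2546441 = 1736330180236/435133291639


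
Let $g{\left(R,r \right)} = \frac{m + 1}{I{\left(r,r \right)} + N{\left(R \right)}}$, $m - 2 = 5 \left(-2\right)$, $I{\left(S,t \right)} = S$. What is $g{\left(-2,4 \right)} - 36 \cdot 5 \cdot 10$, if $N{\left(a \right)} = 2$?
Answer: $- \frac{10807}{6} \approx -1801.2$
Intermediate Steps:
$m = -8$ ($m = 2 + 5 \left(-2\right) = 2 - 10 = -8$)
$g{\left(R,r \right)} = - \frac{7}{2 + r}$ ($g{\left(R,r \right)} = \frac{-8 + 1}{r + 2} = - \frac{7}{2 + r}$)
$g{\left(-2,4 \right)} - 36 \cdot 5 \cdot 10 = - \frac{7}{2 + 4} - 36 \cdot 5 \cdot 10 = - \frac{7}{6} - 1800 = - \frac{10807}{6}$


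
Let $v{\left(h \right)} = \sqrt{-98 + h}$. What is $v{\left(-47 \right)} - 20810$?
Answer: $-20810 + i \sqrt{145} \approx -20810.0 + 12.042 i$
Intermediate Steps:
$v{\left(-47 \right)} - 20810 = \sqrt{-98 - 47} - 20810 = \sqrt{-145} - 20810 = i \sqrt{145} - 20810 = -20810 + i \sqrt{145}$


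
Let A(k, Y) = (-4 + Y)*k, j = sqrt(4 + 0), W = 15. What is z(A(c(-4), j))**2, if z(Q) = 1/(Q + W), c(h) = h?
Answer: 1/529 ≈ 0.0018904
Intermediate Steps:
j = 2 (j = sqrt(4) = 2)
A(k, Y) = k*(-4 + Y)
z(Q) = 1/(15 + Q) (z(Q) = 1/(Q + 15) = 1/(15 + Q))
z(A(c(-4), j))**2 = (1/(15 - 4*(-4 + 2)))**2 = (1/(15 - 4*(-2)))**2 = (1/(15 + 8))**2 = (1/23)**2 = 1/529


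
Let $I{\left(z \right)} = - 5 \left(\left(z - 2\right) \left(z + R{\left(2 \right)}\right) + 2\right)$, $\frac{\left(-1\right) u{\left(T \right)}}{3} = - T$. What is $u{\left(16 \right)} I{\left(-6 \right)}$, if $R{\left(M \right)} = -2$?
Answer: $-15840$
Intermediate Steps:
$u{\left(T \right)} = 3 T$ ($u{\left(T \right)} = - 3 \left(- T\right) = 3 T$)
$I{\left(z \right)} = -10 - 5 \left(-2 + z\right)^{2}$ ($I{\left(z \right)} = - 5 \left(\left(z - 2\right) \left(z - 2\right) + 2\right) = - 5 \left(\left(-2 + z\right) \left(-2 + z\right) + 2\right) = - 5 \left(\left(-2 + z\right)^{2} + 2\right) = - 5 \left(2 + \left(-2 + z\right)^{2}\right) = -10 - 5 \left(-2 + z\right)^{2}$)
$u{\left(16 \right)} I{\left(-6 \right)} = 3 \cdot 16 \left(-30 - 5 \left(-6\right)^{2} + 20 \left(-6\right)\right) = 48 \left(-30 - 180 - 120\right) = 48 \left(-330\right) = -15840$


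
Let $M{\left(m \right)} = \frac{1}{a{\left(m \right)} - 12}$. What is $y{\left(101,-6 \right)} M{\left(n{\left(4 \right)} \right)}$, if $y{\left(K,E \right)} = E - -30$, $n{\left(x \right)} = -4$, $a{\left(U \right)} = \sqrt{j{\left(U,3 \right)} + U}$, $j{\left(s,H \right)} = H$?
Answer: $- \frac{288}{145} - \frac{24 i}{145} \approx -1.9862 - 0.16552 i$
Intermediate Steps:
$a{\left(U \right)} = \sqrt{3 + U}$
$y{\left(K,E \right)} = 30 + E$ ($y{\left(K,E \right)} = E + 30 = 30 + E$)
$M{\left(m \right)} = \frac{1}{-12 + \sqrt{3 + m}}$ ($M{\left(m \right)} = \frac{1}{\sqrt{3 + m} - 12} = \frac{1}{-12 + \sqrt{3 + m}}$)
$y{\left(101,-6 \right)} M{\left(n{\left(4 \right)} \right)} = \frac{30 - 6}{-12 + \sqrt{3 - 4}} = \frac{24}{-12 + \sqrt{-1}} = \frac{24}{-12 + i} = 24 \frac{-12 - i}{145} = \frac{24 \left(-12 - i\right)}{145}$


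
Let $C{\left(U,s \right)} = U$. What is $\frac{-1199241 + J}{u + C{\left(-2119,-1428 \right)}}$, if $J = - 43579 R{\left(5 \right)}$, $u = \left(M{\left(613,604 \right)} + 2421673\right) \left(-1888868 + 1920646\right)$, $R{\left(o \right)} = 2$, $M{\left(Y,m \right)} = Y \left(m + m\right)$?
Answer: $- \frac{1286399}{100487658587} \approx -1.2802 \cdot 10^{-5}$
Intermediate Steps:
$M{\left(Y,m \right)} = 2 Y m$ ($M{\left(Y,m \right)} = Y 2 m = 2 Y m$)
$u = 100487660706$ ($u = \left(2 \cdot 613 \cdot 604 + 2421673\right) \left(-1888868 + 1920646\right) = \left(740504 + 2421673\right) 31778 = 3162177 \cdot 31778 = 100487660706$)
$J = -87158$ ($J = \left(-43579\right) 2 = -87158$)
$\frac{-1199241 + J}{u + C{\left(-2119,-1428 \right)}} = \frac{-1199241 - 87158}{100487660706 - 2119} = - \frac{1286399}{100487658587}$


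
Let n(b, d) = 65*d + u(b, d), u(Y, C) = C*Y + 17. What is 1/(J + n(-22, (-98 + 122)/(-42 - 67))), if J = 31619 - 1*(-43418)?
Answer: 109/8179854 ≈ 1.3325e-5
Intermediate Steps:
u(Y, C) = 17 + C*Y
n(b, d) = 17 + 65*d + b*d (n(b, d) = 65*d + (17 + d*b) = 65*d + (17 + b*d) = 17 + 65*d + b*d)
J = 75037 (J = 31619 + 43418 = 75037)
1/(J + n(-22, (-98 + 122)/(-42 - 67))) = 1/(75037 + (17 + 65*((-98 + 122)/(-42 - 67)) - 22*(-98 + 122)/(-42 - 67))) = 1/(75037 + (17 + 65*(24/(-109)) - 528/(-109))) = 1/(75037 + (17 + 65*(24*(-1/109)) - 528*(-1)/109)) = 1/(75037 + (17 + 65*(-24/109) - 22*(-24/109))) = 1/(75037 + (17 - 1560/109 + 528/109)) = 1/(75037 + 821/109) = 1/(8179854/109) = 109/8179854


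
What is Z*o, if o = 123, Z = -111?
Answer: -13653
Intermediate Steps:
Z*o = -111*123 = -13653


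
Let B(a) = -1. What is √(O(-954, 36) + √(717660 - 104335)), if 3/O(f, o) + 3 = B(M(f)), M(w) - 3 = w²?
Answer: √(-3 + 20*√24533)/2 ≈ 27.971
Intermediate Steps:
M(w) = 3 + w²
O(f, o) = -¾ (O(f, o) = 3/(-3 - 1) = 3/(-4) = 3*(-¼) = -¾)
√(O(-954, 36) + √(717660 - 104335)) = √(-¾ + √(717660 - 104335)) = √(-¾ + √613325) = √(-¾ + 5*√24533)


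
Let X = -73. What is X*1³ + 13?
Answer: -60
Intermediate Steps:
X*1³ + 13 = -73*1³ + 13 = -73*1 + 13 = -73 + 13 = -60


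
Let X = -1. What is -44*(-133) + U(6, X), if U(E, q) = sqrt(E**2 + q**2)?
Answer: 5852 + sqrt(37) ≈ 5858.1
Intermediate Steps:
-44*(-133) + U(6, X) = -44*(-133) + sqrt(6**2 + (-1)**2) = 5852 + sqrt(36 + 1) = 5852 + sqrt(37)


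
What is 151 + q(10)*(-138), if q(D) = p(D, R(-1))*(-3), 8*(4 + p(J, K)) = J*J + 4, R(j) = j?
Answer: 3877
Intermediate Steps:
p(J, K) = -7/2 + J²/8 (p(J, K) = -4 + (J*J + 4)/8 = -4 + (J² + 4)/8 = -4 + (4 + J²)/8 = -4 + (½ + J²/8) = -7/2 + J²/8)
q(D) = 21/2 - 3*D²/8 (q(D) = (-7/2 + D²/8)*(-3) = 21/2 - 3*D²/8)
151 + q(10)*(-138) = 151 + (21/2 - 3/8*10²)*(-138) = 151 + (21/2 - 3/8*100)*(-138) = 151 + (21/2 - 75/2)*(-138) = 151 - 27*(-138) = 151 + 3726 = 3877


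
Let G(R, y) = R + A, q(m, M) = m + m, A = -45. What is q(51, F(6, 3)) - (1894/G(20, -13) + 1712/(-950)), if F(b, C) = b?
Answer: 85292/475 ≈ 179.56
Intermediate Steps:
q(m, M) = 2*m
G(R, y) = -45 + R (G(R, y) = R - 45 = -45 + R)
q(51, F(6, 3)) - (1894/G(20, -13) + 1712/(-950)) = 2*51 - (1894/(-45 + 20) + 1712/(-950)) = 102 - (1894/(-25) + 1712*(-1/950)) = 102 - (1894*(-1/25) - 856/475) = 102 - (-1894/25 - 856/475) = 102 - 1*(-36842/475) = 102 + 36842/475 = 85292/475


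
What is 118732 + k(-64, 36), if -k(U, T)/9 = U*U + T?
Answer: 81544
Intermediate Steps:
k(U, T) = -9*T - 9*U**2 (k(U, T) = -9*(U*U + T) = -9*(U**2 + T) = -9*(T + U**2) = -9*T - 9*U**2)
118732 + k(-64, 36) = 118732 + (-9*36 - 9*(-64)**2) = 118732 + (-324 - 9*4096) = 118732 + (-324 - 36864) = 118732 - 37188 = 81544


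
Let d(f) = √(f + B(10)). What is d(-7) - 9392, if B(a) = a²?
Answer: -9392 + √93 ≈ -9382.4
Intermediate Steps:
d(f) = √(100 + f) (d(f) = √(f + 10²) = √(f + 100) = √(100 + f))
d(-7) - 9392 = √(100 - 7) - 9392 = √93 - 9392 = -9392 + √93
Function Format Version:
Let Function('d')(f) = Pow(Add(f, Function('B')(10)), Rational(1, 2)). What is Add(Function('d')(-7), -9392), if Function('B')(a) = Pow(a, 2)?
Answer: Add(-9392, Pow(93, Rational(1, 2))) ≈ -9382.4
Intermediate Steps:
Function('d')(f) = Pow(Add(100, f), Rational(1, 2)) (Function('d')(f) = Pow(Add(f, Pow(10, 2)), Rational(1, 2)) = Pow(Add(f, 100), Rational(1, 2)) = Pow(Add(100, f), Rational(1, 2)))
Add(Function('d')(-7), -9392) = Add(Pow(Add(100, -7), Rational(1, 2)), -9392) = Add(Pow(93, Rational(1, 2)), -9392) = Add(-9392, Pow(93, Rational(1, 2)))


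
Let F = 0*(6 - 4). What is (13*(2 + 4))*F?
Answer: 0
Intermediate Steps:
F = 0 (F = 0*2 = 0)
(13*(2 + 4))*F = (13*(2 + 4))*0 = (13*6)*0 = 78*0 = 0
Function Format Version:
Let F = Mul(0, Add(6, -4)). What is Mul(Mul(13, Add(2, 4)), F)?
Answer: 0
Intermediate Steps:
F = 0 (F = Mul(0, 2) = 0)
Mul(Mul(13, Add(2, 4)), F) = Mul(Mul(13, Add(2, 4)), 0) = Mul(Mul(13, 6), 0) = Mul(78, 0) = 0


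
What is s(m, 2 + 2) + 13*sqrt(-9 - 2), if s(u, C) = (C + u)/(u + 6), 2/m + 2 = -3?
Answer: 9/14 + 13*I*sqrt(11) ≈ 0.64286 + 43.116*I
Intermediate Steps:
m = -2/5 (m = 2/(-2 - 3) = 2/(-5) = 2*(-1/5) = -2/5 ≈ -0.40000)
s(u, C) = (C + u)/(6 + u)
s(m, 2 + 2) + 13*sqrt(-9 - 2) = ((2 + 2) - 2/5)/(6 - 2/5) + 13*sqrt(-9 - 2) = (4 - 2/5)/(28/5) + 13*sqrt(-11) = (5/28)*(18/5) + 13*(I*sqrt(11)) = 9/14 + 13*I*sqrt(11)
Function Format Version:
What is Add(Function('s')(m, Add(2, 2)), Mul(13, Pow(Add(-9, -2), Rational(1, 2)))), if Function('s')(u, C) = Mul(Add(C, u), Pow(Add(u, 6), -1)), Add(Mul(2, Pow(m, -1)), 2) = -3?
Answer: Add(Rational(9, 14), Mul(13, I, Pow(11, Rational(1, 2)))) ≈ Add(0.64286, Mul(43.116, I))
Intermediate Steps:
m = Rational(-2, 5) (m = Mul(2, Pow(Add(-2, -3), -1)) = Mul(2, Pow(-5, -1)) = Mul(2, Rational(-1, 5)) = Rational(-2, 5) ≈ -0.40000)
Function('s')(u, C) = Mul(Pow(Add(6, u), -1), Add(C, u)) (Function('s')(u, C) = Mul(Add(C, u), Pow(Add(6, u), -1)) = Mul(Pow(Add(6, u), -1), Add(C, u)))
Add(Function('s')(m, Add(2, 2)), Mul(13, Pow(Add(-9, -2), Rational(1, 2)))) = Add(Mul(Pow(Add(6, Rational(-2, 5)), -1), Add(Add(2, 2), Rational(-2, 5))), Mul(13, Pow(Add(-9, -2), Rational(1, 2)))) = Add(Mul(Pow(Rational(28, 5), -1), Add(4, Rational(-2, 5))), Mul(13, Pow(-11, Rational(1, 2)))) = Add(Mul(Rational(5, 28), Rational(18, 5)), Mul(13, Mul(I, Pow(11, Rational(1, 2))))) = Add(Rational(9, 14), Mul(13, I, Pow(11, Rational(1, 2))))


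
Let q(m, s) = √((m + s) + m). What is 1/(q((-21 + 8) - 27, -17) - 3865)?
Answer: -3865/14938322 - I*√97/14938322 ≈ -0.00025873 - 6.593e-7*I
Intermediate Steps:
q(m, s) = √(s + 2*m)
1/(q((-21 + 8) - 27, -17) - 3865) = 1/(√(-17 + 2*((-21 + 8) - 27)) - 3865) = 1/(√(-17 + 2*(-13 - 27)) - 3865) = 1/(√(-17 + 2*(-40)) - 3865) = 1/(√(-17 - 80) - 3865) = 1/(√(-97) - 3865) = 1/(I*√97 - 3865) = 1/(-3865 + I*√97)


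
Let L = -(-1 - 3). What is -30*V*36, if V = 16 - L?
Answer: -12960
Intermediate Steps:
L = 4 (L = -1*(-4) = 4)
V = 12 (V = 16 - 1*4 = 16 - 4 = 12)
-30*V*36 = -30*12*36 = -360*36 = -12960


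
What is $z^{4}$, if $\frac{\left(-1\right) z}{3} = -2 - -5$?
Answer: $6561$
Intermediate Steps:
$z = -9$ ($z = - 3 \left(-2 - -5\right) = - 3 \left(-2 + 5\right) = \left(-3\right) 3 = -9$)
$z^{4} = \left(-9\right)^{4} = 6561$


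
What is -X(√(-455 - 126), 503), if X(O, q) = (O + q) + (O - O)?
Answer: -503 - I*√581 ≈ -503.0 - 24.104*I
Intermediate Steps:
X(O, q) = O + q (X(O, q) = (O + q) + 0 = O + q)
-X(√(-455 - 126), 503) = -(√(-455 - 126) + 503) = -(√(-581) + 503) = -(I*√581 + 503) = -(503 + I*√581) = -503 - I*√581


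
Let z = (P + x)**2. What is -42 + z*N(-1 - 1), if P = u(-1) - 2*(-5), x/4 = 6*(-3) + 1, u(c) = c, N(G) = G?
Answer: -7004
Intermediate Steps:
x = -68 (x = 4*(6*(-3) + 1) = 4*(-18 + 1) = 4*(-17) = -68)
P = 9 (P = -1 - 2*(-5) = -1 + 10 = 9)
z = 3481 (z = (9 - 68)**2 = (-59)**2 = 3481)
-42 + z*N(-1 - 1) = -42 + 3481*(-1 - 1) = -42 + 3481*(-2) = -42 - 6962 = -7004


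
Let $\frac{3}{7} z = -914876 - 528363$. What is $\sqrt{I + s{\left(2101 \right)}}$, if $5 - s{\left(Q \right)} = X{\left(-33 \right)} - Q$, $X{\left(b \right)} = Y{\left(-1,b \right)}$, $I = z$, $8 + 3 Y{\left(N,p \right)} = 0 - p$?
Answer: $6 i \sqrt{93485} \approx 1834.5 i$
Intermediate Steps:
$z = - \frac{10102673}{3}$ ($z = \frac{7 \left(-914876 - 528363\right)}{3} = \frac{7}{3} \left(-1443239\right) = - \frac{10102673}{3} \approx -3.3676 \cdot 10^{6}$)
$Y{\left(N,p \right)} = - \frac{8}{3} - \frac{p}{3}$ ($Y{\left(N,p \right)} = - \frac{8}{3} + \frac{0 - p}{3} = - \frac{8}{3} + \frac{\left(-1\right) p}{3} = - \frac{8}{3} - \frac{p}{3}$)
$I = - \frac{10102673}{3} \approx -3.3676 \cdot 10^{6}$
$X{\left(b \right)} = - \frac{8}{3} - \frac{b}{3}$
$s{\left(Q \right)} = - \frac{10}{3} + Q$ ($s{\left(Q \right)} = 5 - \left(\left(- \frac{8}{3} - -11\right) - Q\right) = 5 - \left(\left(- \frac{8}{3} + 11\right) - Q\right) = 5 - \left(\frac{25}{3} - Q\right) = 5 + \left(- \frac{25}{3} + Q\right) = - \frac{10}{3} + Q$)
$\sqrt{I + s{\left(2101 \right)}} = \sqrt{- \frac{10102673}{3} + \left(- \frac{10}{3} + 2101\right)} = \sqrt{- \frac{10102673}{3} + \frac{6293}{3}} = \sqrt{-3365460} = 6 i \sqrt{93485}$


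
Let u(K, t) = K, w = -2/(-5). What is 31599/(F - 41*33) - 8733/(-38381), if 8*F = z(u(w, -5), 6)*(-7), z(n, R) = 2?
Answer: -4803880749/207986639 ≈ -23.097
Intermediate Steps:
w = ⅖ (w = -2*(-⅕) = ⅖ ≈ 0.40000)
F = -7/4 (F = (2*(-7))/8 = (⅛)*(-14) = -7/4 ≈ -1.7500)
31599/(F - 41*33) - 8733/(-38381) = 31599/(-7/4 - 41*33) - 8733/(-38381) = 31599/(-7/4 - 1353) - 8733*(-1/38381) = 31599/(-5419/4) + 8733/38381 = 31599*(-4/5419) + 8733/38381 = -126396/5419 + 8733/38381 = -4803880749/207986639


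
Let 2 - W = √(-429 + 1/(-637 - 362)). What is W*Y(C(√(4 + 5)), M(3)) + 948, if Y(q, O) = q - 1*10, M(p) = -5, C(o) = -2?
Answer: 924 + 8*I*√11892873/111 ≈ 924.0 + 248.55*I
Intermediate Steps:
W = 2 - 2*I*√11892873/333 (W = 2 - √(-429 + 1/(-637 - 362)) = 2 - √(-429 + 1/(-999)) = 2 - √(-429 - 1/999) = 2 - √(-428572/999) = 2 - 2*I*√11892873/333 ≈ 2.0 - 20.712*I)
Y(q, O) = -10 + q (Y(q, O) = q - 10 = -10 + q)
W*Y(C(√(4 + 5)), M(3)) + 948 = (2 - 2*I*√11892873/333)*(-10 - 2) + 948 = (2 - 2*I*√11892873/333)*(-12) + 948 = (-24 + 8*I*√11892873/111) + 948 = 924 + 8*I*√11892873/111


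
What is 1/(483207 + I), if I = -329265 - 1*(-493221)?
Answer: 1/647163 ≈ 1.5452e-6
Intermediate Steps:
I = 163956 (I = -329265 + 493221 = 163956)
1/(483207 + I) = 1/(483207 + 163956) = 1/647163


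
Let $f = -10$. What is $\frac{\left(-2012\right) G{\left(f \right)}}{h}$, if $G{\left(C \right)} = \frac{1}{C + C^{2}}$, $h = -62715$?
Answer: $\frac{1006}{2822175} \approx 0.00035646$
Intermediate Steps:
$\frac{\left(-2012\right) G{\left(f \right)}}{h} = \frac{\left(-2012\right) \frac{1}{\left(-10\right) \left(1 - 10\right)}}{-62715} = - 2012 \left(- \frac{1}{10 \left(-9\right)}\right) \left(- \frac{1}{62715}\right) = - 2012 \left(\left(- \frac{1}{10}\right) \left(- \frac{1}{9}\right)\right) \left(- \frac{1}{62715}\right) = \left(-2012\right) \frac{1}{90} \left(- \frac{1}{62715}\right) = \left(- \frac{1006}{45}\right) \left(- \frac{1}{62715}\right) = \frac{1006}{2822175}$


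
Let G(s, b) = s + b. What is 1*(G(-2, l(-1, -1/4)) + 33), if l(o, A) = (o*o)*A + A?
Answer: 61/2 ≈ 30.500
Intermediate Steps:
l(o, A) = A + A*o**2 (l(o, A) = o**2*A + A = A*o**2 + A = A + A*o**2)
G(s, b) = b + s
1*(G(-2, l(-1, -1/4)) + 33) = 1*(((-1/4)*(1 + (-1)**2) - 2) + 33) = 1*(((-1*1/4)*(1 + 1) - 2) + 33) = 1*((-1/4*2 - 2) + 33) = 1*((-1/2 - 2) + 33) = 1*(-5/2 + 33) = 1*(61/2) = 61/2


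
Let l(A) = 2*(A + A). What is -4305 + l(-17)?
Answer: -4373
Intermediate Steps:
l(A) = 4*A (l(A) = 2*(2*A) = 4*A)
-4305 + l(-17) = -4305 + 4*(-17) = -4305 - 68 = -4373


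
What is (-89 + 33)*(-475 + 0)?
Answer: 26600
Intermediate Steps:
(-89 + 33)*(-475 + 0) = -56*(-475) = 26600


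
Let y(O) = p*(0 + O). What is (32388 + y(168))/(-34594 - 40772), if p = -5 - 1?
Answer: -5230/12561 ≈ -0.41637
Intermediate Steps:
p = -6
y(O) = -6*O (y(O) = -6*(0 + O) = -6*O)
(32388 + y(168))/(-34594 - 40772) = (32388 - 6*168)/(-34594 - 40772) = (32388 - 1008)/(-75366) = 31380*(-1/75366) = -5230/12561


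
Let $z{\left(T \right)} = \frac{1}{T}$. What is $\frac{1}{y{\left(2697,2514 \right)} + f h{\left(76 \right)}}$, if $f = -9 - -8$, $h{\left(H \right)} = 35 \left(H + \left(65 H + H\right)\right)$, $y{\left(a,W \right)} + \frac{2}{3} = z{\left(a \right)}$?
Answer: $- \frac{899}{160220379} \approx -5.611 \cdot 10^{-6}$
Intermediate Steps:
$y{\left(a,W \right)} = - \frac{2}{3} + \frac{1}{a}$
$h{\left(H \right)} = 2345 H$ ($h{\left(H \right)} = 35 \left(H + 66 H\right) = 35 \cdot 67 H = 2345 H$)
$f = -1$ ($f = -9 + 8 = -1$)
$\frac{1}{y{\left(2697,2514 \right)} + f h{\left(76 \right)}} = \frac{1}{\left(- \frac{2}{3} + \frac{1}{2697}\right) - 2345 \cdot 76} = \frac{1}{\left(- \frac{2}{3} + \frac{1}{2697}\right) - 178220} = \frac{1}{- \frac{599}{899} - 178220} = \frac{1}{- \frac{160220379}{899}} = - \frac{899}{160220379}$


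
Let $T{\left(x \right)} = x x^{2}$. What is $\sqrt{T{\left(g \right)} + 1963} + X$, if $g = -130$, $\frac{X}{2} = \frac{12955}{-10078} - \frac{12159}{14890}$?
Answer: $- \frac{157719176}{37515355} + 3 i \sqrt{243893} \approx -4.2041 + 1481.6 i$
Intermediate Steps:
$X = - \frac{157719176}{37515355}$ ($X = 2 \left(\frac{12955}{-10078} - \frac{12159}{14890}\right) = 2 \left(12955 \left(- \frac{1}{10078}\right) - \frac{12159}{14890}\right) = 2 \left(- \frac{12955}{10078} - \frac{12159}{14890}\right) = 2 \left(- \frac{78859588}{37515355}\right) = - \frac{157719176}{37515355} \approx -4.2041$)
$T{\left(x \right)} = x^{3}$
$\sqrt{T{\left(g \right)} + 1963} + X = \sqrt{\left(-130\right)^{3} + 1963} - \frac{157719176}{37515355} = \sqrt{-2197000 + 1963} - \frac{157719176}{37515355} = \sqrt{-2195037} - \frac{157719176}{37515355} = 3 i \sqrt{243893} - \frac{157719176}{37515355} = - \frac{157719176}{37515355} + 3 i \sqrt{243893}$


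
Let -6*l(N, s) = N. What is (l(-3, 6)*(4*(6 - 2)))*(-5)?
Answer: -40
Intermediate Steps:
l(N, s) = -N/6
(l(-3, 6)*(4*(6 - 2)))*(-5) = ((-⅙*(-3))*(4*(6 - 2)))*(-5) = ((4*4)/2)*(-5) = ((½)*16)*(-5) = 8*(-5) = -40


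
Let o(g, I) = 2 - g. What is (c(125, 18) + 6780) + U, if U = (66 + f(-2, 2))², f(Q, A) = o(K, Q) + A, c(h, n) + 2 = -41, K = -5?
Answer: 12362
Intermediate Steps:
c(h, n) = -43 (c(h, n) = -2 - 41 = -43)
f(Q, A) = 7 + A (f(Q, A) = (2 - 1*(-5)) + A = (2 + 5) + A = 7 + A)
U = 5625 (U = (66 + (7 + 2))² = (66 + 9)² = 75² = 5625)
(c(125, 18) + 6780) + U = (-43 + 6780) + 5625 = 6737 + 5625 = 12362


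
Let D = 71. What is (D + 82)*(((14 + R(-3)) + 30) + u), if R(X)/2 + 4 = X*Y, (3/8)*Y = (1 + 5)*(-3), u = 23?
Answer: 53091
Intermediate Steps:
Y = -48 (Y = 8*((1 + 5)*(-3))/3 = 8*(6*(-3))/3 = (8/3)*(-18) = -48)
R(X) = -8 - 96*X (R(X) = -8 + 2*(X*(-48)) = -8 + 2*(-48*X) = -8 - 96*X)
(D + 82)*(((14 + R(-3)) + 30) + u) = (71 + 82)*(((14 + (-8 - 96*(-3))) + 30) + 23) = 153*(((14 + (-8 + 288)) + 30) + 23) = 153*(((14 + 280) + 30) + 23) = 153*((294 + 30) + 23) = 153*(324 + 23) = 153*347 = 53091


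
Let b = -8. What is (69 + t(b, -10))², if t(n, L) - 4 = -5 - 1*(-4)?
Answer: 5184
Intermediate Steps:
t(n, L) = 3 (t(n, L) = 4 + (-5 - 1*(-4)) = 4 + (-5 + 4) = 4 - 1 = 3)
(69 + t(b, -10))² = (69 + 3)² = 72² = 5184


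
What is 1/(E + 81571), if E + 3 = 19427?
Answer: 1/100995 ≈ 9.9015e-6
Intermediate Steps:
E = 19424 (E = -3 + 19427 = 19424)
1/(E + 81571) = 1/(19424 + 81571) = 1/100995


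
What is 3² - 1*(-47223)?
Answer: 47232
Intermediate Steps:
3² - 1*(-47223) = 9 + 47223 = 47232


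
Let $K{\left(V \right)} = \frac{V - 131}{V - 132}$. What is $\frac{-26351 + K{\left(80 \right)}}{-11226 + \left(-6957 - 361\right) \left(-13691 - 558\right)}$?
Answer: $- \frac{195743}{774524816} \approx -0.00025273$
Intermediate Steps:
$K{\left(V \right)} = \frac{-131 + V}{-132 + V}$
$\frac{-26351 + K{\left(80 \right)}}{-11226 + \left(-6957 - 361\right) \left(-13691 - 558\right)} = \frac{-26351 + \frac{-131 + 80}{-132 + 80}}{-11226 + \left(-6957 - 361\right) \left(-13691 - 558\right)} = \frac{-26351 + \frac{1}{-52} \left(-51\right)}{-11226 - -104274182} = \frac{-26351 - - \frac{51}{52}}{-11226 + 104274182} = \frac{-26351 + \frac{51}{52}}{104262956} = \left(- \frac{1370201}{52}\right) \frac{1}{104262956} = - \frac{195743}{774524816}$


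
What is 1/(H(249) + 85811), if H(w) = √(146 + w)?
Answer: 85811/7363527326 - √395/7363527326 ≈ 1.1651e-5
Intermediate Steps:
1/(H(249) + 85811) = 1/(√(146 + 249) + 85811) = 1/(√395 + 85811) = 1/(85811 + √395)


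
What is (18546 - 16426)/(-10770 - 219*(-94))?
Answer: 265/1227 ≈ 0.21597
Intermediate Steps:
(18546 - 16426)/(-10770 - 219*(-94)) = 2120/(-10770 + 20586) = 2120/9816 = 2120*(1/9816) = 265/1227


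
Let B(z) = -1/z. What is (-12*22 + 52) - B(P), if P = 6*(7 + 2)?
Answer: -11447/54 ≈ -211.98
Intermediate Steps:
P = 54 (P = 6*9 = 54)
(-12*22 + 52) - B(P) = (-12*22 + 52) - (-1)/54 = (-264 + 52) - (-1)/54 = -212 - 1*(-1/54) = -212 + 1/54 = -11447/54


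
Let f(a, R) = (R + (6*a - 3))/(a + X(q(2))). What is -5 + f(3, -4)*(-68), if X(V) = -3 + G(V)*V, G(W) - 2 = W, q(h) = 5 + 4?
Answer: -113/9 ≈ -12.556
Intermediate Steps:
q(h) = 9
G(W) = 2 + W
X(V) = -3 + V*(2 + V) (X(V) = -3 + (2 + V)*V = -3 + V*(2 + V))
f(a, R) = (-3 + R + 6*a)/(96 + a) (f(a, R) = (R + (6*a - 3))/(a + (-3 + 9*(2 + 9))) = (R + (-3 + 6*a))/(a + (-3 + 9*11)) = (-3 + R + 6*a)/(a + (-3 + 99)) = (-3 + R + 6*a)/(a + 96) = (-3 + R + 6*a)/(96 + a))
-5 + f(3, -4)*(-68) = -5 + ((-3 - 4 + 6*3)/(96 + 3))*(-68) = -5 + ((-3 - 4 + 18)/99)*(-68) = -5 + ((1/99)*11)*(-68) = -5 + (1/9)*(-68) = -5 - 68/9 = -113/9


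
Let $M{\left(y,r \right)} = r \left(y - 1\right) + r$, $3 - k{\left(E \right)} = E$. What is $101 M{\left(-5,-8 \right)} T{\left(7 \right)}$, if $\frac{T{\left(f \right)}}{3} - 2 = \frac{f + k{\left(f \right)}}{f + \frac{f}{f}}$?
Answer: $28785$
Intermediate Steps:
$k{\left(E \right)} = 3 - E$
$M{\left(y,r \right)} = r + r \left(-1 + y\right)$ ($M{\left(y,r \right)} = r \left(y - 1\right) + r = r \left(-1 + y\right) + r = r + r \left(-1 + y\right)$)
$T{\left(f \right)} = 6 + \frac{9}{1 + f}$ ($T{\left(f \right)} = 6 + 3 \frac{f - \left(-3 + f\right)}{f + \frac{f}{f}} = 6 + 3 \frac{3}{f + 1} = 6 + 3 \frac{3}{1 + f} = 6 + \frac{9}{1 + f}$)
$101 M{\left(-5,-8 \right)} T{\left(7 \right)} = 101 \left(\left(-8\right) \left(-5\right)\right) \frac{3 \left(5 + 2 \cdot 7\right)}{1 + 7} = 101 \cdot 40 \frac{3 \left(5 + 14\right)}{8} = 4040 \cdot 3 \cdot \frac{1}{8} \cdot 19 = 4040 \cdot \frac{57}{8} = 28785$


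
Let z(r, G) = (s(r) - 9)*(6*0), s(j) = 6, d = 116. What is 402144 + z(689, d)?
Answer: 402144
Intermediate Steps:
z(r, G) = 0 (z(r, G) = (6 - 9)*(6*0) = -3*0 = 0)
402144 + z(689, d) = 402144 + 0 = 402144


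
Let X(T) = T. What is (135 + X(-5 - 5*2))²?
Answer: 14400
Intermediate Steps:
(135 + X(-5 - 5*2))² = (135 + (-5 - 5*2))² = (135 + (-5 - 10))² = (135 - 15)² = 120² = 14400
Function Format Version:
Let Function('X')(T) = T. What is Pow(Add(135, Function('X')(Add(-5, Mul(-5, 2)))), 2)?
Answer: 14400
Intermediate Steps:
Pow(Add(135, Function('X')(Add(-5, Mul(-5, 2)))), 2) = Pow(Add(135, Add(-5, Mul(-5, 2))), 2) = Pow(Add(135, Add(-5, -10)), 2) = Pow(Add(135, -15), 2) = Pow(120, 2) = 14400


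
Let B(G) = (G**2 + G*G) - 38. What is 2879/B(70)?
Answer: 2879/9762 ≈ 0.29492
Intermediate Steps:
B(G) = -38 + 2*G**2 (B(G) = (G**2 + G**2) - 38 = 2*G**2 - 38 = -38 + 2*G**2)
2879/B(70) = 2879/(-38 + 2*70**2) = 2879/(-38 + 2*4900) = 2879/(-38 + 9800) = 2879/9762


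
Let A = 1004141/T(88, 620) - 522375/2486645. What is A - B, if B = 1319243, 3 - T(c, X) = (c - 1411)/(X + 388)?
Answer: -231556152254/213141 ≈ -1.0864e+6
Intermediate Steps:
T(c, X) = 3 - (-1411 + c)/(388 + X) (T(c, X) = 3 - (c - 1411)/(X + 388) = 3 - (-1411 + c)/(388 + X))
A = 49628620009/213141 (A = 1004141/(((2575 - 1*88 + 3*620)/(388 + 620))) - 522375/2486645 = 1004141/(((2575 - 88 + 1860)/1008)) - 522375*1/2486645 = 1004141/(((1/1008)*4347)) - 14925/71047 = 1004141/(69/16) - 14925/71047 = 1004141*(16/69) - 14925/71047 = 16066256/69 - 14925/71047 = 49628620009/213141 ≈ 2.3284e+5)
A - B = 49628620009/213141 - 1*1319243 = 49628620009/213141 - 1319243 = -231556152254/213141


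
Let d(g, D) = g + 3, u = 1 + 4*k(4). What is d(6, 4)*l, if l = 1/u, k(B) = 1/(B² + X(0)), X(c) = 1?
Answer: 51/7 ≈ 7.2857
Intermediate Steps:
k(B) = 1/(1 + B²) (k(B) = 1/(B² + 1) = 1/(1 + B²))
u = 21/17 (u = 1 + 4/(1 + 4²) = 1 + 4/(1 + 16) = 1 + 4/17 = 21/17 ≈ 1.2353)
d(g, D) = 3 + g
l = 17/21 (l = 1/(21/17) = 17/21 ≈ 0.80952)
d(6, 4)*l = (3 + 6)*(17/21) = 9*(17/21) = 51/7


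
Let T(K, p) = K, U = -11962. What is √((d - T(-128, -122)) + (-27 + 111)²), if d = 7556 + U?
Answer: √2778 ≈ 52.707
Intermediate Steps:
d = -4406 (d = 7556 - 11962 = -4406)
√((d - T(-128, -122)) + (-27 + 111)²) = √((-4406 - 1*(-128)) + (-27 + 111)²) = √((-4406 + 128) + 84²) = √(-4278 + 7056) = √2778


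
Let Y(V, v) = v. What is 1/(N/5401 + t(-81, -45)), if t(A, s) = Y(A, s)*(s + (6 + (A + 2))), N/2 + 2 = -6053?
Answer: 5401/28667200 ≈ 0.00018840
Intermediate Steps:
N = -12110 (N = -4 + 2*(-6053) = -4 - 12106 = -12110)
t(A, s) = s*(8 + A + s) (t(A, s) = s*(s + (6 + (A + 2))) = s*(s + (6 + (2 + A))) = s*(s + (8 + A)) = s*(8 + A + s))
1/(N/5401 + t(-81, -45)) = 1/(-12110/5401 - 45*(8 - 81 - 45)) = 1/(-12110*1/5401 - 45*(-118)) = 1/(-12110/5401 + 5310) = 1/(28667200/5401) = 5401/28667200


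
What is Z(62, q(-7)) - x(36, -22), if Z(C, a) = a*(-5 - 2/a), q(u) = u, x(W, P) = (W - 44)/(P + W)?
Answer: 235/7 ≈ 33.571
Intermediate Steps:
x(W, P) = (-44 + W)/(P + W)
Z(62, q(-7)) - x(36, -22) = (-2 - 5*(-7)) - (-44 + 36)/(-22 + 36) = (-2 + 35) - (-8)/14 = 33 - (-8)/14 = 33 - 1*(-4/7) = 33 + 4/7 = 235/7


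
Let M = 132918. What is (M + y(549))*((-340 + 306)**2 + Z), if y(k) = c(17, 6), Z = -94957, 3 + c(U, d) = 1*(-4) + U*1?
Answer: -12468779328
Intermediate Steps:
c(U, d) = -7 + U (c(U, d) = -3 + (1*(-4) + U*1) = -3 + (-4 + U) = -7 + U)
y(k) = 10 (y(k) = -7 + 17 = 10)
(M + y(549))*((-340 + 306)**2 + Z) = (132918 + 10)*((-340 + 306)**2 - 94957) = 132928*((-34)**2 - 94957) = 132928*(1156 - 94957) = 132928*(-93801) = -12468779328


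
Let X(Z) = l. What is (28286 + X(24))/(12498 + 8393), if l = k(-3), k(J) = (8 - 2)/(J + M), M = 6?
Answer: 2176/1607 ≈ 1.3541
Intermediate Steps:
k(J) = 6/(6 + J) (k(J) = (8 - 2)/(J + 6) = 6/(6 + J))
l = 2 (l = 6/(6 - 3) = 6/3 = 6*(⅓) = 2)
X(Z) = 2
(28286 + X(24))/(12498 + 8393) = (28286 + 2)/(12498 + 8393) = 28288/20891 = 28288*(1/20891) = 2176/1607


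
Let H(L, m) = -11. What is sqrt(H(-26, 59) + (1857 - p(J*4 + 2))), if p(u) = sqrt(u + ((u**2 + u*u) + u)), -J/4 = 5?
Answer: sqrt(1846 - 2*sqrt(3003)) ≈ 41.670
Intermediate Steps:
J = -20 (J = -4*5 = -20)
p(u) = sqrt(2*u + 2*u**2) (p(u) = sqrt(u + ((u**2 + u**2) + u)) = sqrt(u + (2*u**2 + u)) = sqrt(u + (u + 2*u**2)) = sqrt(2*u + 2*u**2))
sqrt(H(-26, 59) + (1857 - p(J*4 + 2))) = sqrt(-11 + (1857 - sqrt(2)*sqrt((-20*4 + 2)*(1 + (-20*4 + 2))))) = sqrt(-11 + (1857 - sqrt(2)*sqrt((-80 + 2)*(1 + (-80 + 2))))) = sqrt(-11 + (1857 - sqrt(2)*sqrt(-78*(1 - 78)))) = sqrt(-11 + (1857 - sqrt(2)*sqrt(-78*(-77)))) = sqrt(-11 + (1857 - sqrt(2)*sqrt(6006))) = sqrt(-11 + (1857 - 2*sqrt(3003))) = sqrt(1846 - 2*sqrt(3003))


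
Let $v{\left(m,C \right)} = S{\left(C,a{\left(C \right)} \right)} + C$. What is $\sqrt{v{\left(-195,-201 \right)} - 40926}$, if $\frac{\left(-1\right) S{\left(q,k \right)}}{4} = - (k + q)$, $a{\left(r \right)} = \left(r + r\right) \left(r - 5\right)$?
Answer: $\sqrt{289317} \approx 537.88$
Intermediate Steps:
$a{\left(r \right)} = 2 r \left(-5 + r\right)$
$S{\left(q,k \right)} = 4 k + 4 q$ ($S{\left(q,k \right)} = - 4 \left(- (k + q)\right) = - 4 \left(- k - q\right) = 4 k + 4 q$)
$v{\left(m,C \right)} = 5 C + 8 C \left(-5 + C\right)$ ($v{\left(m,C \right)} = \left(4 \cdot 2 C \left(-5 + C\right) + 4 C\right) + C = \left(8 C \left(-5 + C\right) + 4 C\right) + C = \left(4 C + 8 C \left(-5 + C\right)\right) + C = 5 C + 8 C \left(-5 + C\right)$)
$\sqrt{v{\left(-195,-201 \right)} - 40926} = \sqrt{- 201 \left(-35 + 8 \left(-201\right)\right) - 40926} = \sqrt{- 201 \left(-35 - 1608\right) - 40926} = \sqrt{\left(-201\right) \left(-1643\right) - 40926} = \sqrt{330243 - 40926} = \sqrt{289317}$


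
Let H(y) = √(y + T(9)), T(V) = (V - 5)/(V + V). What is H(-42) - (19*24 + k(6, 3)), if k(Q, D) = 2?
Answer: -458 + 2*I*√94/3 ≈ -458.0 + 6.4636*I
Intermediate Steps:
T(V) = (-5 + V)/(2*V) (T(V) = (-5 + V)/((2*V)) = (-5 + V)*(1/(2*V)) = (-5 + V)/(2*V))
H(y) = √(2/9 + y) (H(y) = √(y + (½)*(-5 + 9)/9) = √(y + (½)*(⅑)*4) = √(y + 2/9) = √(2/9 + y))
H(-42) - (19*24 + k(6, 3)) = √(2 + 9*(-42))/3 - (19*24 + 2) = √(2 - 378)/3 - (456 + 2) = √(-376)/3 - 1*458 = (2*I*√94)/3 - 458 = 2*I*√94/3 - 458 = -458 + 2*I*√94/3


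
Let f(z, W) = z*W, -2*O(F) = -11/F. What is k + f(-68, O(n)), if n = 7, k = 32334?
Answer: 225964/7 ≈ 32281.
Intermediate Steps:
O(F) = 11/(2*F) (O(F) = -(-11)/(2*F) = 11/(2*F))
f(z, W) = W*z
k + f(-68, O(n)) = 32334 + ((11/2)/7)*(-68) = 32334 + ((11/2)*(1/7))*(-68) = 32334 + (11/14)*(-68) = 32334 - 374/7 = 225964/7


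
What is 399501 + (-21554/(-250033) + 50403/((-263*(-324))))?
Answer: 2837235879095581/7101937332 ≈ 3.9950e+5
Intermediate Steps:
399501 + (-21554/(-250033) + 50403/((-263*(-324)))) = 399501 + (-21554*(-1/250033) + 50403/85212) = 399501 + (21554/250033 + 50403*(1/85212)) = 399501 + (21554/250033 + 16801/28404) = 399501 + 4813024249/7101937332 = 2837235879095581/7101937332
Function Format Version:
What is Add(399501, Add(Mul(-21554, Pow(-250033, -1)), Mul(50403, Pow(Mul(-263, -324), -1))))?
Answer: Rational(2837235879095581, 7101937332) ≈ 3.9950e+5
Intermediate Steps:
Add(399501, Add(Mul(-21554, Pow(-250033, -1)), Mul(50403, Pow(Mul(-263, -324), -1)))) = Add(399501, Add(Mul(-21554, Rational(-1, 250033)), Mul(50403, Pow(85212, -1)))) = Add(399501, Add(Rational(21554, 250033), Mul(50403, Rational(1, 85212)))) = Add(399501, Add(Rational(21554, 250033), Rational(16801, 28404))) = Add(399501, Rational(4813024249, 7101937332)) = Rational(2837235879095581, 7101937332)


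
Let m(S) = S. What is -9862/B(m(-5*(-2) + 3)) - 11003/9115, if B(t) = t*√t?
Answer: -11003/9115 - 9862*√13/169 ≈ -211.61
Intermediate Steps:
B(t) = t^(3/2)
-9862/B(m(-5*(-2) + 3)) - 11003/9115 = -9862/(-5*(-2) + 3)^(3/2) - 11003/9115 = -9862/(10 + 3)^(3/2) - 11003*1/9115 = -9862*√13/169 - 11003/9115 = -11003/9115 - 9862*√13/169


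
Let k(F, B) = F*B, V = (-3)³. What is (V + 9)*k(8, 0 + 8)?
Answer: -1152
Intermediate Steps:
V = -27
k(F, B) = B*F
(V + 9)*k(8, 0 + 8) = (-27 + 9)*((0 + 8)*8) = -144*8 = -18*64 = -1152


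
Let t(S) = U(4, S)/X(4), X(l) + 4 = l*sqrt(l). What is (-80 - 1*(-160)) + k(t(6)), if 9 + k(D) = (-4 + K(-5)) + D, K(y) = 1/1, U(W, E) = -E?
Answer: 133/2 ≈ 66.500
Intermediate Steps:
K(y) = 1
X(l) = -4 + l**(3/2) (X(l) = -4 + l*sqrt(l) = -4 + l**(3/2))
t(S) = -S/4 (t(S) = (-S)/(-4 + 4**(3/2)) = (-S)/(-4 + 8) = -S/4)
k(D) = -12 + D (k(D) = -9 + ((-4 + 1) + D) = -9 + (-3 + D) = -12 + D)
(-80 - 1*(-160)) + k(t(6)) = (-80 - 1*(-160)) + (-12 - 1/4*6) = (-80 + 160) + (-12 - 3/2) = 80 - 27/2 = 133/2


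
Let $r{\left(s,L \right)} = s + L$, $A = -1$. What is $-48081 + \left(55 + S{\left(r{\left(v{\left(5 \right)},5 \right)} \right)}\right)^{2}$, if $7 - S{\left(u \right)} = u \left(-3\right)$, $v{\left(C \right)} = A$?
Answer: $-42605$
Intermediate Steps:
$v{\left(C \right)} = -1$
$r{\left(s,L \right)} = L + s$
$S{\left(u \right)} = 7 + 3 u$ ($S{\left(u \right)} = 7 - u \left(-3\right) = 7 - - 3 u = 7 + 3 u$)
$-48081 + \left(55 + S{\left(r{\left(v{\left(5 \right)},5 \right)} \right)}\right)^{2} = -48081 + \left(55 + \left(7 + 3 \left(5 - 1\right)\right)\right)^{2} = -48081 + \left(55 + \left(7 + 3 \cdot 4\right)\right)^{2} = -48081 + \left(55 + \left(7 + 12\right)\right)^{2} = -48081 + \left(55 + 19\right)^{2} = -48081 + 74^{2} = -48081 + 5476 = -42605$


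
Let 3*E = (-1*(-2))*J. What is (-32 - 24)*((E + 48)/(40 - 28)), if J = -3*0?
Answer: -224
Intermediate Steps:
J = 0
E = 0 (E = (-1*(-2)*0)/3 = (2*0)/3 = (⅓)*0 = 0)
(-32 - 24)*((E + 48)/(40 - 28)) = (-32 - 24)*((0 + 48)/(40 - 28)) = -2688/12 = -56*4 = -224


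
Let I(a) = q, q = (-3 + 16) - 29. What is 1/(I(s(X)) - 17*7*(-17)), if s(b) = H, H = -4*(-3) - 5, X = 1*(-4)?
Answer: 1/2007 ≈ 0.00049826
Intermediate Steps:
X = -4
H = 7 (H = 12 - 5 = 7)
s(b) = 7
q = -16 (q = 13 - 29 = -16)
I(a) = -16
1/(I(s(X)) - 17*7*(-17)) = 1/(-16 - 17*7*(-17)) = 1/(-16 - 119*(-17)) = 1/(-16 + 2023) = 1/2007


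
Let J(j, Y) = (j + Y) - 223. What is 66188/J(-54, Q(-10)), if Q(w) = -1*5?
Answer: -33094/141 ≈ -234.71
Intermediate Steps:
Q(w) = -5
J(j, Y) = -223 + Y + j (J(j, Y) = (Y + j) - 223 = -223 + Y + j)
66188/J(-54, Q(-10)) = 66188/(-223 - 5 - 54) = 66188/(-282) = 66188*(-1/282) = -33094/141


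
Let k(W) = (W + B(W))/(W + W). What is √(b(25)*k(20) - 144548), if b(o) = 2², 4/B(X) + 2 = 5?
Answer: 2*I*√8130705/15 ≈ 380.19*I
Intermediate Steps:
B(X) = 4/3 (B(X) = 4/(-2 + 5) = 4/3)
b(o) = 4
k(W) = (4/3 + W)/(2*W) (k(W) = (W + 4/3)/(W + W) = (4/3 + W)/((2*W)) = (4/3 + W)*(1/(2*W)) = (4/3 + W)/(2*W))
√(b(25)*k(20) - 144548) = √(4*((⅙)*(4 + 3*20)/20) - 144548) = √(4*((⅙)*(1/20)*(4 + 60)) - 144548) = √(4*((⅙)*(1/20)*64) - 144548) = √(4*(8/15) - 144548) = √(32/15 - 144548) = √(-2168188/15) = 2*I*√8130705/15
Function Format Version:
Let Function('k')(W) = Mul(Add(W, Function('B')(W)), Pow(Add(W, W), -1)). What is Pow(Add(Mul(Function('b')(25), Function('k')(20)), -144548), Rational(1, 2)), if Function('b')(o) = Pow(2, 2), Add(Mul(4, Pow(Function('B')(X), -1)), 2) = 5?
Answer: Mul(Rational(2, 15), I, Pow(8130705, Rational(1, 2))) ≈ Mul(380.19, I)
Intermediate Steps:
Function('B')(X) = Rational(4, 3) (Function('B')(X) = Mul(4, Pow(Add(-2, 5), -1)) = Mul(4, Pow(3, -1)) = Mul(4, Rational(1, 3)) = Rational(4, 3))
Function('b')(o) = 4
Function('k')(W) = Mul(Rational(1, 2), Pow(W, -1), Add(Rational(4, 3), W)) (Function('k')(W) = Mul(Add(W, Rational(4, 3)), Pow(Add(W, W), -1)) = Mul(Add(Rational(4, 3), W), Pow(Mul(2, W), -1)) = Mul(Add(Rational(4, 3), W), Mul(Rational(1, 2), Pow(W, -1))) = Mul(Rational(1, 2), Pow(W, -1), Add(Rational(4, 3), W)))
Pow(Add(Mul(Function('b')(25), Function('k')(20)), -144548), Rational(1, 2)) = Pow(Add(Mul(4, Mul(Rational(1, 6), Pow(20, -1), Add(4, Mul(3, 20)))), -144548), Rational(1, 2)) = Pow(Add(Mul(4, Mul(Rational(1, 6), Rational(1, 20), Add(4, 60))), -144548), Rational(1, 2)) = Pow(Add(Mul(4, Mul(Rational(1, 6), Rational(1, 20), 64)), -144548), Rational(1, 2)) = Pow(Add(Mul(4, Rational(8, 15)), -144548), Rational(1, 2)) = Pow(Add(Rational(32, 15), -144548), Rational(1, 2)) = Pow(Rational(-2168188, 15), Rational(1, 2)) = Mul(Rational(2, 15), I, Pow(8130705, Rational(1, 2)))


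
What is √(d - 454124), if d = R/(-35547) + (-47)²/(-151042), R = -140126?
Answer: I*√45297498528221992603962/315828822 ≈ 673.88*I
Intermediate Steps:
d = 21086387969/5369089974 (d = -140126/(-35547) + (-47)²/(-151042) = -140126*(-1/35547) + 2209*(-1/151042) = 140126/35547 - 2209/151042 = 21086387969/5369089974 ≈ 3.9274)
√(d - 454124) = √(21086387969/5369089974 - 454124) = √(-2438211528964807/5369089974) = I*√45297498528221992603962/315828822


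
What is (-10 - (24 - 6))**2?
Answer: 784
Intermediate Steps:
(-10 - (24 - 6))**2 = (-10 - 1*18)**2 = (-10 - 18)**2 = (-28)**2 = 784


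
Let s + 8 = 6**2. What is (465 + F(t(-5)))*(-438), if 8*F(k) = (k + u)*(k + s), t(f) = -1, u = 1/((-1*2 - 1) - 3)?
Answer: -1615563/8 ≈ -2.0195e+5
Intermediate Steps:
u = -1/6 (u = 1/((-2 - 1) - 3) = 1/(-3 - 3) = 1/(-6) = -1/6 ≈ -0.16667)
s = 28 (s = -8 + 6**2 = -8 + 36 = 28)
F(k) = (28 + k)*(-1/6 + k)/8 (F(k) = ((k - 1/6)*(k + 28))/8 = ((-1/6 + k)*(28 + k))/8 = ((28 + k)*(-1/6 + k))/8 = (28 + k)*(-1/6 + k)/8)
(465 + F(t(-5)))*(-438) = (465 + (-7/12 + (1/8)*(-1)**2 + (167/48)*(-1)))*(-438) = (465 + (-7/12 + (1/8)*1 - 167/48))*(-438) = (465 + (-7/12 + 1/8 - 167/48))*(-438) = (465 - 63/16)*(-438) = (7377/16)*(-438) = -1615563/8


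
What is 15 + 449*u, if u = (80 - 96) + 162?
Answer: 65569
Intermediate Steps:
u = 146 (u = -16 + 162 = 146)
15 + 449*u = 15 + 449*146 = 15 + 65554 = 65569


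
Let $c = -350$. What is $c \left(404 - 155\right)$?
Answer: $-87150$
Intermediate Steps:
$c \left(404 - 155\right) = - 350 \left(404 - 155\right) = \left(-350\right) 249 = -87150$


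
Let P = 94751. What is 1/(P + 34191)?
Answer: 1/128942 ≈ 7.7554e-6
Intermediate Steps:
1/(P + 34191) = 1/(94751 + 34191) = 1/128942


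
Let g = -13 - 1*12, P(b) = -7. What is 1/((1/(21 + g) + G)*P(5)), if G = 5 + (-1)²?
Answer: -4/161 ≈ -0.024845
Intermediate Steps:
G = 6 (G = 5 + 1 = 6)
g = -25 (g = -13 - 12 = -25)
1/((1/(21 + g) + G)*P(5)) = 1/((1/(21 - 25) + 6)*(-7)) = 1/((1/(-4) + 6)*(-7)) = 1/((-¼ + 6)*(-7)) = 1/((23/4)*(-7)) = 1/(-161/4) = -4/161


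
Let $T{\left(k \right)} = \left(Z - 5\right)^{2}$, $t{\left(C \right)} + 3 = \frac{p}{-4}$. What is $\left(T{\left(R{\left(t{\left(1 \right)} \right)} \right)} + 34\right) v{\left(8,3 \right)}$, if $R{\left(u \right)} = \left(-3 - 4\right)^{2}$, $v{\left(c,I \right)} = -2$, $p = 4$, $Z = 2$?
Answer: $-86$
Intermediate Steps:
$t{\left(C \right)} = -4$ ($t{\left(C \right)} = -3 + \frac{4}{-4} = -3 + 4 \left(- \frac{1}{4}\right) = -3 - 1 = -4$)
$R{\left(u \right)} = 49$ ($R{\left(u \right)} = \left(-7\right)^{2} = 49$)
$T{\left(k \right)} = 9$ ($T{\left(k \right)} = \left(2 - 5\right)^{2} = \left(-3\right)^{2} = 9$)
$\left(T{\left(R{\left(t{\left(1 \right)} \right)} \right)} + 34\right) v{\left(8,3 \right)} = \left(9 + 34\right) \left(-2\right) = 43 \left(-2\right) = -86$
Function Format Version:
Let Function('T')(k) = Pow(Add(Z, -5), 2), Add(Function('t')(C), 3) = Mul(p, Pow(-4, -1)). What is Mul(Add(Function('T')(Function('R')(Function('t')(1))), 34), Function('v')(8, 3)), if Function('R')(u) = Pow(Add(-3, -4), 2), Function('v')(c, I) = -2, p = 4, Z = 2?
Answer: -86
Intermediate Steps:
Function('t')(C) = -4 (Function('t')(C) = Add(-3, Mul(4, Pow(-4, -1))) = Add(-3, Mul(4, Rational(-1, 4))) = Add(-3, -1) = -4)
Function('R')(u) = 49 (Function('R')(u) = Pow(-7, 2) = 49)
Function('T')(k) = 9 (Function('T')(k) = Pow(Add(2, -5), 2) = Pow(-3, 2) = 9)
Mul(Add(Function('T')(Function('R')(Function('t')(1))), 34), Function('v')(8, 3)) = Mul(Add(9, 34), -2) = Mul(43, -2) = -86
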